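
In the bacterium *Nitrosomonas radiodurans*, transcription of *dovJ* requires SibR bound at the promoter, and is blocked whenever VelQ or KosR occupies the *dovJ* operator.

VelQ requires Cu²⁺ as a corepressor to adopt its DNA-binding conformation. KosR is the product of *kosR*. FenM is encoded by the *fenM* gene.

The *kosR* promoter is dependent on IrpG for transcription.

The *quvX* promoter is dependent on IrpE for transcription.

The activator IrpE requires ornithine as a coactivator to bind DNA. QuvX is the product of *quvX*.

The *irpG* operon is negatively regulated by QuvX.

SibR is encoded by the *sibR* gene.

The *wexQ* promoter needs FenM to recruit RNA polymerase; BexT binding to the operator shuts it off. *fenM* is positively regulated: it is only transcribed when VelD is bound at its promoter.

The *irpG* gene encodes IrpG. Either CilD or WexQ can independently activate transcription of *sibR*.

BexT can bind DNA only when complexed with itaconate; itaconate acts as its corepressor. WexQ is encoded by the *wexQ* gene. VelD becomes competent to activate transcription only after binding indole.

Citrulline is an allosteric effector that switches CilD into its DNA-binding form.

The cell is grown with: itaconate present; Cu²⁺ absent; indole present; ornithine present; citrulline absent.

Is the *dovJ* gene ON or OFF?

OFF

Citrulline is absent, so CilD is inactive.
Indole is present, so VelD is active.
No repressor is bound and VelD is active, so *fenM* is transcribed.
So FenM is produced and active.
Itaconate is present, so BexT is active.
With repressor BexT bound, *wexQ* is not transcribed.
So WexQ is not produced.
No activator is available at the *sibR* promoter, so *sibR* is not transcribed.
So SibR is not produced.
Cu²⁺ is absent, so VelQ is inactive.
Ornithine is present, so IrpE is active.
No repressor is bound and IrpE is active, so *quvX* is transcribed.
So QuvX is produced and active.
With repressor QuvX bound, *irpG* is not transcribed.
So IrpG is not produced.
Required activator IrpG is absent, so *kosR* is not transcribed.
So KosR is not produced.
Required activator SibR is absent, so *dovJ* is not transcribed.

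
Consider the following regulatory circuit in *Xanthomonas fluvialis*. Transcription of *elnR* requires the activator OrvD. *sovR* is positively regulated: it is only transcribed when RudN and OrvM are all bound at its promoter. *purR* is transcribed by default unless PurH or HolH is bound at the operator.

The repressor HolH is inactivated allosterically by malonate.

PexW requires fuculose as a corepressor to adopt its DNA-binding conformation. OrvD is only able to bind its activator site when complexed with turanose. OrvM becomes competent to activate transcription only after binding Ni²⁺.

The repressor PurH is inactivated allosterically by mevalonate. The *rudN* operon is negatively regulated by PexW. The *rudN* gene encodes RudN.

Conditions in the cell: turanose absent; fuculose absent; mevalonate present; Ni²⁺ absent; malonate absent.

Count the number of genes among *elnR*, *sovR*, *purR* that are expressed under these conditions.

Turanose is absent, so OrvD is inactive.
Required activator OrvD is absent, so *elnR* is not transcribed.
→ *elnR* is OFF.
Fuculose is absent, so PexW is inactive.
With no repressor bound, *rudN* is transcribed.
So RudN is produced and active.
Ni²⁺ is absent, so OrvM is inactive.
Required activator OrvM is absent, so *sovR* is not transcribed.
→ *sovR* is OFF.
Mevalonate is present, so PurH is inactive.
Malonate is absent, so HolH is active.
With repressor HolH bound, *purR* is not transcribed.
→ *purR* is OFF.
0 of the 3 genes are transcribed.

0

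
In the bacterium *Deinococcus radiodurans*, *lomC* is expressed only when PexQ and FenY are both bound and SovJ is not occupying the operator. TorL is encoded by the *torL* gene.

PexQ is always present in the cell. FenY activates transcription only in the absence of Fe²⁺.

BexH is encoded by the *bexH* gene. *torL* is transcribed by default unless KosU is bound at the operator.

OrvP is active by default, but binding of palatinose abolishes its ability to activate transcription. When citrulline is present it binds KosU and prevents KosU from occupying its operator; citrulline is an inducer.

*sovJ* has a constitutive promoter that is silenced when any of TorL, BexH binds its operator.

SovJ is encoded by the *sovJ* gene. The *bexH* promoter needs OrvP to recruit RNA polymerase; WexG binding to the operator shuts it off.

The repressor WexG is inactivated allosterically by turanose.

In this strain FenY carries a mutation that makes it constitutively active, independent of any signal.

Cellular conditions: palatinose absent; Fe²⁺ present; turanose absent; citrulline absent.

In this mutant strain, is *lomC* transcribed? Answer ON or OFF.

PexQ is produced constitutively and is active.
Citrulline is absent, so KosU is active.
With repressor KosU bound, *torL* is not transcribed.
So TorL is not produced.
Turanose is absent, so WexG is active.
Palatinose is absent, so OrvP is active.
With repressor WexG bound, *bexH* is not transcribed.
So BexH is not produced.
With no repressor bound, *sovJ* is transcribed.
So SovJ is produced and active.
FenY is constitutively active in this strain.
With repressor SovJ bound, *lomC* is not transcribed.

OFF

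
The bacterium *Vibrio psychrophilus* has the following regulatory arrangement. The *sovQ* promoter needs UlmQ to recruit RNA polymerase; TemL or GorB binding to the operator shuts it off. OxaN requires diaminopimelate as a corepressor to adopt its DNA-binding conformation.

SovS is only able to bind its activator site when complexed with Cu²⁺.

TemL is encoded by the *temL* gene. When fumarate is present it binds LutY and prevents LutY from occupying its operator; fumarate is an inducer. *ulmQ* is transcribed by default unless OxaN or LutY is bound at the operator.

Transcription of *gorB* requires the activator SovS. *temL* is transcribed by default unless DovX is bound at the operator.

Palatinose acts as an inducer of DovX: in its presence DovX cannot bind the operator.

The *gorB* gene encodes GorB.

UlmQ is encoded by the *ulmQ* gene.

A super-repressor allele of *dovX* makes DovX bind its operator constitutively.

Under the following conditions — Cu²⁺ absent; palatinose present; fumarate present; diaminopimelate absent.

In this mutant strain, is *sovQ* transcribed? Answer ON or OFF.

DovX is constitutively active in this strain.
With repressor DovX bound, *temL* is not transcribed.
So TemL is not produced.
Cu²⁺ is absent, so SovS is inactive.
Required activator SovS is absent, so *gorB* is not transcribed.
So GorB is not produced.
Diaminopimelate is absent, so OxaN is inactive.
Fumarate is present, so LutY is inactive.
With no repressor bound, *ulmQ* is transcribed.
So UlmQ is produced and active.
No repressor is bound and UlmQ is active, so *sovQ* is transcribed.

ON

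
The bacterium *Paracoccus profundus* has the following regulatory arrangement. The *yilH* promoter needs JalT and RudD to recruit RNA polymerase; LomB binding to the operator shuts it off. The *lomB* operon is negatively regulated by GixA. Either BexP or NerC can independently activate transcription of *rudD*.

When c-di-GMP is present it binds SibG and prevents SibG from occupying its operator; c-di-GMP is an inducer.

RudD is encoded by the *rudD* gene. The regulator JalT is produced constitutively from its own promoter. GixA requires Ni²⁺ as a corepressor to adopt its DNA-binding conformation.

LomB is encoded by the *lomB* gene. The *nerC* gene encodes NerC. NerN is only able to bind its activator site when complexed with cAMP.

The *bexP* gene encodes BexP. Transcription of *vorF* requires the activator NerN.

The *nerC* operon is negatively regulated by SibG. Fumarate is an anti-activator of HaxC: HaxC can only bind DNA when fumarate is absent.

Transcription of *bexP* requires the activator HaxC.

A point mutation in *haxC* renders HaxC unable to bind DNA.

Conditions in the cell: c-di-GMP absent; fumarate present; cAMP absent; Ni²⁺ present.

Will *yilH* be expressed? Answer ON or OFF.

JalT is produced constitutively and is active.
Ni²⁺ is present, so GixA is active.
With repressor GixA bound, *lomB* is not transcribed.
So LomB is not produced.
HaxC is non-functional in this strain, so it has no effect.
Required activator HaxC is absent, so *bexP* is not transcribed.
So BexP is not produced.
c-di-GMP is absent, so SibG is active.
With repressor SibG bound, *nerC* is not transcribed.
So NerC is not produced.
No activator is available at the *rudD* promoter, so *rudD* is not transcribed.
So RudD is not produced.
Required activator RudD is absent, so *yilH* is not transcribed.

OFF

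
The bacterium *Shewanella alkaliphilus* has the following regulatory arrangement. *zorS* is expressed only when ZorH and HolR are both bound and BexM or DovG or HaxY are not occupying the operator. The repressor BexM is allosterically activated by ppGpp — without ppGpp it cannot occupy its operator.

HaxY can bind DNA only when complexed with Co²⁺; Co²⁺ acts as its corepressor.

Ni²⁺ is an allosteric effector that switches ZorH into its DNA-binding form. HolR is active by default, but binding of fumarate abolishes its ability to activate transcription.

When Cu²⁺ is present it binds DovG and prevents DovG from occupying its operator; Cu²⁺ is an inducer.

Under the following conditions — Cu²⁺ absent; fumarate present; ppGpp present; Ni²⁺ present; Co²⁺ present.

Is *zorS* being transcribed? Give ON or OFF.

Ni²⁺ is present, so ZorH is active.
Fumarate is present, so HolR is inactive.
ppGpp is present, so BexM is active.
Cu²⁺ is absent, so DovG is active.
Co²⁺ is present, so HaxY is active.
With repressor BexM bound, *zorS* is not transcribed.

OFF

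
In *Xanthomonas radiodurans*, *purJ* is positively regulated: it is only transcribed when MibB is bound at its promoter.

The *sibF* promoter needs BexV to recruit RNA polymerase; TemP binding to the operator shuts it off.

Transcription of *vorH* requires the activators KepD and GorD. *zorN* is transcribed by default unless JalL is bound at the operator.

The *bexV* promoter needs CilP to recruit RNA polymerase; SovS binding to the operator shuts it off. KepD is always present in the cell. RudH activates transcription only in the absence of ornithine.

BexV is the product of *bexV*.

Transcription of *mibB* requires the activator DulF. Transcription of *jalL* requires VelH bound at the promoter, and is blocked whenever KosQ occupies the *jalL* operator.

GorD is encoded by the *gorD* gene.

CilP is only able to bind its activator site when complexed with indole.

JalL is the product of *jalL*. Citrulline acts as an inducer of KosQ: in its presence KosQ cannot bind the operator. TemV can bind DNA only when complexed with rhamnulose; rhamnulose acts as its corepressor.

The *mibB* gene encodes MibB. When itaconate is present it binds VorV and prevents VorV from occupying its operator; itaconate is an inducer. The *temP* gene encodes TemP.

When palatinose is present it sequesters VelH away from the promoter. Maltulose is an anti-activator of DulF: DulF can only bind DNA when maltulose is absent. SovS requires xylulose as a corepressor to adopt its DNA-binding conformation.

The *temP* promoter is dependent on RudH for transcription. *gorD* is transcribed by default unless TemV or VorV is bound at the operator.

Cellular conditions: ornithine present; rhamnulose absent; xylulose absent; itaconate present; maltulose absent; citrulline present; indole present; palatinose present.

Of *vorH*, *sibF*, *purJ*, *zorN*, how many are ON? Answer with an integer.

KepD is produced constitutively and is active.
Rhamnulose is absent, so TemV is inactive.
Itaconate is present, so VorV is inactive.
With no repressor bound, *gorD* is transcribed.
So GorD is produced and active.
No repressor is bound and KepD and GorD are active, so *vorH* is transcribed.
→ *vorH* is ON.
Ornithine is present, so RudH is inactive.
Required activator RudH is absent, so *temP* is not transcribed.
So TemP is not produced.
Xylulose is absent, so SovS is inactive.
Indole is present, so CilP is active.
No repressor is bound and CilP is active, so *bexV* is transcribed.
So BexV is produced and active.
No repressor is bound and BexV is active, so *sibF* is transcribed.
→ *sibF* is ON.
Maltulose is absent, so DulF is active.
No repressor is bound and DulF is active, so *mibB* is transcribed.
So MibB is produced and active.
No repressor is bound and MibB is active, so *purJ* is transcribed.
→ *purJ* is ON.
Citrulline is present, so KosQ is inactive.
Palatinose is present, so VelH is inactive.
Required activator VelH is absent, so *jalL* is not transcribed.
So JalL is not produced.
With no repressor bound, *zorN* is transcribed.
→ *zorN* is ON.
4 of the 4 genes are transcribed.

4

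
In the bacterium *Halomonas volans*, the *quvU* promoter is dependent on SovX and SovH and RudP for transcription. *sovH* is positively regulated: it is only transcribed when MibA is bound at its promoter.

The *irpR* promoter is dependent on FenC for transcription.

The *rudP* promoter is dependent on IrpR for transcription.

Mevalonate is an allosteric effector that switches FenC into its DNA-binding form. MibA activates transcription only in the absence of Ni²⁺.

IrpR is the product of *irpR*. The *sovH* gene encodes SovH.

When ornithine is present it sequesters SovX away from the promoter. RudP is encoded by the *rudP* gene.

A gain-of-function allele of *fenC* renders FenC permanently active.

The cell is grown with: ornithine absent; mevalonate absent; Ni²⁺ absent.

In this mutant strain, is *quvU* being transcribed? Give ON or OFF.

Ornithine is absent, so SovX is active.
Ni²⁺ is absent, so MibA is active.
No repressor is bound and MibA is active, so *sovH* is transcribed.
So SovH is produced and active.
FenC is constitutively active in this strain.
No repressor is bound and FenC is active, so *irpR* is transcribed.
So IrpR is produced and active.
No repressor is bound and IrpR is active, so *rudP* is transcribed.
So RudP is produced and active.
No repressor is bound and SovX and SovH and RudP are active, so *quvU* is transcribed.

ON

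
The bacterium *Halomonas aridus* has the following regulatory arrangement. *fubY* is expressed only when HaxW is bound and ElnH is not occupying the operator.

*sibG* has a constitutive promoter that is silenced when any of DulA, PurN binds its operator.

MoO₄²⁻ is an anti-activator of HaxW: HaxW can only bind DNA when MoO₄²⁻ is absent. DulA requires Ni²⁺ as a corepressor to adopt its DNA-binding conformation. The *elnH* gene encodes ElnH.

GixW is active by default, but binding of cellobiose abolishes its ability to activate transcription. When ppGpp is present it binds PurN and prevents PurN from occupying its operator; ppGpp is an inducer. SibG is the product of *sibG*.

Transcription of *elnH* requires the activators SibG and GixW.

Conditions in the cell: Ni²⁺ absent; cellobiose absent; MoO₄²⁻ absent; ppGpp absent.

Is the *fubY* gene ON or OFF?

Ni²⁺ is absent, so DulA is inactive.
ppGpp is absent, so PurN is active.
With repressor PurN bound, *sibG* is not transcribed.
So SibG is not produced.
Cellobiose is absent, so GixW is active.
Required activator SibG is absent, so *elnH* is not transcribed.
So ElnH is not produced.
MoO₄²⁻ is absent, so HaxW is active.
No repressor is bound and HaxW is active, so *fubY* is transcribed.

ON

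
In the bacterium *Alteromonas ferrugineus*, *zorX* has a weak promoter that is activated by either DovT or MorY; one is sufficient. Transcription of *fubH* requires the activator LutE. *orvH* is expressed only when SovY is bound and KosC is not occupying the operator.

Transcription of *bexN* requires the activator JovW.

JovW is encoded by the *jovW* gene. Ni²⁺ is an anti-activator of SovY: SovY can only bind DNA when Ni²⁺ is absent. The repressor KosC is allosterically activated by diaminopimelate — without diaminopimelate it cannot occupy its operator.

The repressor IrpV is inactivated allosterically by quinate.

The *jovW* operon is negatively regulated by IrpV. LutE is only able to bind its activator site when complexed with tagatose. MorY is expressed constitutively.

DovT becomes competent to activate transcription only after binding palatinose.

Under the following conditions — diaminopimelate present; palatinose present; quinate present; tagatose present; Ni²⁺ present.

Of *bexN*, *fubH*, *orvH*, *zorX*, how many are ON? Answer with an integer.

Quinate is present, so IrpV is inactive.
With no repressor bound, *jovW* is transcribed.
So JovW is produced and active.
No repressor is bound and JovW is active, so *bexN* is transcribed.
→ *bexN* is ON.
Tagatose is present, so LutE is active.
No repressor is bound and LutE is active, so *fubH* is transcribed.
→ *fubH* is ON.
Diaminopimelate is present, so KosC is active.
Ni²⁺ is present, so SovY is inactive.
With repressor KosC bound, *orvH* is not transcribed.
→ *orvH* is OFF.
Palatinose is present, so DovT is active.
MorY is produced constitutively and is active.
Activator DovT is present, so *zorX* is transcribed.
→ *zorX* is ON.
3 of the 4 genes are transcribed.

3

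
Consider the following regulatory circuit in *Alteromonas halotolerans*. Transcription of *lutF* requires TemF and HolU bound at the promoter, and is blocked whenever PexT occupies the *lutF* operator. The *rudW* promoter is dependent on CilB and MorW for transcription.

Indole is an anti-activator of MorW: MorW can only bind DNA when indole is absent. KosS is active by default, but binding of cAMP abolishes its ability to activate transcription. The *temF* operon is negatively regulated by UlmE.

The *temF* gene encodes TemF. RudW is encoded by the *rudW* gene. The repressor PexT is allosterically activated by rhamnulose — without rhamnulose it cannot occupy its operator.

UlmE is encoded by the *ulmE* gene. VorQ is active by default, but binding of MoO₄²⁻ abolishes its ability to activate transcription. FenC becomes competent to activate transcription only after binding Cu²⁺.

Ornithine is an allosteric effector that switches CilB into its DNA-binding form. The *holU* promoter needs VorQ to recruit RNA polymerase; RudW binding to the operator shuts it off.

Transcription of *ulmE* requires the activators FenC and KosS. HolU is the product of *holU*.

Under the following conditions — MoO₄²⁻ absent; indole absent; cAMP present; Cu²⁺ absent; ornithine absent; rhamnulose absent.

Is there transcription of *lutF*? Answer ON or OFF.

ON

Cu²⁺ is absent, so FenC is inactive.
cAMP is present, so KosS is inactive.
Required activator FenC is absent, so *ulmE* is not transcribed.
So UlmE is not produced.
With no repressor bound, *temF* is transcribed.
So TemF is produced and active.
Rhamnulose is absent, so PexT is inactive.
MoO₄²⁻ is absent, so VorQ is active.
Ornithine is absent, so CilB is inactive.
Indole is absent, so MorW is active.
Required activator CilB is absent, so *rudW* is not transcribed.
So RudW is not produced.
No repressor is bound and VorQ is active, so *holU* is transcribed.
So HolU is produced and active.
No repressor is bound and TemF and HolU are active, so *lutF* is transcribed.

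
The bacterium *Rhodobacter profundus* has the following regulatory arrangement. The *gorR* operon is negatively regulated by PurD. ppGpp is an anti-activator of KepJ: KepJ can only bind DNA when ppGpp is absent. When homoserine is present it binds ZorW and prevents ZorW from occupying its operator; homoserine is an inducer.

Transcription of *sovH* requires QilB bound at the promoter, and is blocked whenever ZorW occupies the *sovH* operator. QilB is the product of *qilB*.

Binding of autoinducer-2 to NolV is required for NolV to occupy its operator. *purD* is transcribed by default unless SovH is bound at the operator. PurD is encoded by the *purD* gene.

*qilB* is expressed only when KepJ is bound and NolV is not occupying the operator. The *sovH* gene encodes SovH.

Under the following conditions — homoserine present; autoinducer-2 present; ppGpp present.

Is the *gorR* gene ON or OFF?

OFF

Autoinducer-2 is present, so NolV is active.
ppGpp is present, so KepJ is inactive.
With repressor NolV bound, *qilB* is not transcribed.
So QilB is not produced.
Homoserine is present, so ZorW is inactive.
Required activator QilB is absent, so *sovH* is not transcribed.
So SovH is not produced.
With no repressor bound, *purD* is transcribed.
So PurD is produced and active.
With repressor PurD bound, *gorR* is not transcribed.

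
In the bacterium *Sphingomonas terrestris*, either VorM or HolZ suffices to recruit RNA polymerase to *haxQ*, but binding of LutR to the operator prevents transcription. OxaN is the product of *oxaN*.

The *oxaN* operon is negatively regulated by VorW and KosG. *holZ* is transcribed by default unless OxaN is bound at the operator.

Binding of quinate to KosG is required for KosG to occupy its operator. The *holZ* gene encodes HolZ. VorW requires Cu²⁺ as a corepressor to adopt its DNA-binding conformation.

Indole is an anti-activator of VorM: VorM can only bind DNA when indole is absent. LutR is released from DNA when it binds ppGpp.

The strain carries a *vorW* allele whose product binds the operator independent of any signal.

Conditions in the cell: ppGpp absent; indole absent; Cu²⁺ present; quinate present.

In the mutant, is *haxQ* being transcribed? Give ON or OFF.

OFF

ppGpp is absent, so LutR is active.
Indole is absent, so VorM is active.
VorW is constitutively active in this strain.
Quinate is present, so KosG is active.
With repressor VorW bound, *oxaN* is not transcribed.
So OxaN is not produced.
With no repressor bound, *holZ* is transcribed.
So HolZ is produced and active.
With repressor LutR bound, *haxQ* is not transcribed.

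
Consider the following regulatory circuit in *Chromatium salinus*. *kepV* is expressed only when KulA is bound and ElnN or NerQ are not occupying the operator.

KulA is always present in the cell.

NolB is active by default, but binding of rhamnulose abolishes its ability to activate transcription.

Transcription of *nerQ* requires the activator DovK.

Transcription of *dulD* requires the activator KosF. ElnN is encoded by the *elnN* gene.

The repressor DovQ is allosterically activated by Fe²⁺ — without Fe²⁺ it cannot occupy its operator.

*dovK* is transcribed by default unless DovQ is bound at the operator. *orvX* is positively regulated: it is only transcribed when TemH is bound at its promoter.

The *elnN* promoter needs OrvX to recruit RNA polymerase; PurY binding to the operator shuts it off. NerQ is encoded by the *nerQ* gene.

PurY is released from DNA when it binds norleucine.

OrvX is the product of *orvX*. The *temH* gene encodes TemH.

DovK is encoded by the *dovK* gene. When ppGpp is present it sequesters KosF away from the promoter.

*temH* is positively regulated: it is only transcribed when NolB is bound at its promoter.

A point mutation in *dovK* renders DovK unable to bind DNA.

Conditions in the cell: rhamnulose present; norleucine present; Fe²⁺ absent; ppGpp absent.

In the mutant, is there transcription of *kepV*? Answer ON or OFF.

Rhamnulose is present, so NolB is inactive.
Required activator NolB is absent, so *temH* is not transcribed.
So TemH is not produced.
Required activator TemH is absent, so *orvX* is not transcribed.
So OrvX is not produced.
Norleucine is present, so PurY is inactive.
Required activator OrvX is absent, so *elnN* is not transcribed.
So ElnN is not produced.
DovK is non-functional in this strain, so it has no effect.
Required activator DovK is absent, so *nerQ* is not transcribed.
So NerQ is not produced.
KulA is produced constitutively and is active.
No repressor is bound and KulA is active, so *kepV* is transcribed.

ON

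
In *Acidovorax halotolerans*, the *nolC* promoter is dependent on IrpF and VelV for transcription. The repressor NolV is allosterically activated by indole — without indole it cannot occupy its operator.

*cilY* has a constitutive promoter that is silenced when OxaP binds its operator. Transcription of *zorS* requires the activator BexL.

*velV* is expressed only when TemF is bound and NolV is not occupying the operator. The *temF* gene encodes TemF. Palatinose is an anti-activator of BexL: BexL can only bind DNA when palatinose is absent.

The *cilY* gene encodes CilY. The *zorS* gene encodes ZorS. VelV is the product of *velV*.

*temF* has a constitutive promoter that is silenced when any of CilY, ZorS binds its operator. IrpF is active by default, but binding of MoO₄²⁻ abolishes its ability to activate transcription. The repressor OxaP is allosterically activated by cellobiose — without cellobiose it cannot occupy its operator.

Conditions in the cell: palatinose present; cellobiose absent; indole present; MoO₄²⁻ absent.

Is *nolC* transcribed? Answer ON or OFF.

OFF

MoO₄²⁻ is absent, so IrpF is active.
Cellobiose is absent, so OxaP is inactive.
With no repressor bound, *cilY* is transcribed.
So CilY is produced and active.
Palatinose is present, so BexL is inactive.
Required activator BexL is absent, so *zorS* is not transcribed.
So ZorS is not produced.
With repressor CilY bound, *temF* is not transcribed.
So TemF is not produced.
Indole is present, so NolV is active.
With repressor NolV bound, *velV* is not transcribed.
So VelV is not produced.
Required activator VelV is absent, so *nolC* is not transcribed.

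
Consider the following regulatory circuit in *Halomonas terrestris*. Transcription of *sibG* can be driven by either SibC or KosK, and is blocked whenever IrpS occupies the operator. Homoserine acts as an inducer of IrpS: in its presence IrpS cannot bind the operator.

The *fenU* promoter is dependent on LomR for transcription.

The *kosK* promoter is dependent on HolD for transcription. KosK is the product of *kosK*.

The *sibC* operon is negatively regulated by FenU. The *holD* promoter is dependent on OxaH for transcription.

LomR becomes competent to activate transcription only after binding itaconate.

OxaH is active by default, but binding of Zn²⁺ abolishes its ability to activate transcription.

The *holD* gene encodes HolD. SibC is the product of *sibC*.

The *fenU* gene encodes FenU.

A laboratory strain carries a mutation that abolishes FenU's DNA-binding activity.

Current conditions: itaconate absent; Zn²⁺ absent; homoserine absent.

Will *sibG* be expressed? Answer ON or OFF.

OFF

Homoserine is absent, so IrpS is active.
FenU is non-functional in this strain, so it has no effect.
With no repressor bound, *sibC* is transcribed.
So SibC is produced and active.
Zn²⁺ is absent, so OxaH is active.
No repressor is bound and OxaH is active, so *holD* is transcribed.
So HolD is produced and active.
No repressor is bound and HolD is active, so *kosK* is transcribed.
So KosK is produced and active.
With repressor IrpS bound, *sibG* is not transcribed.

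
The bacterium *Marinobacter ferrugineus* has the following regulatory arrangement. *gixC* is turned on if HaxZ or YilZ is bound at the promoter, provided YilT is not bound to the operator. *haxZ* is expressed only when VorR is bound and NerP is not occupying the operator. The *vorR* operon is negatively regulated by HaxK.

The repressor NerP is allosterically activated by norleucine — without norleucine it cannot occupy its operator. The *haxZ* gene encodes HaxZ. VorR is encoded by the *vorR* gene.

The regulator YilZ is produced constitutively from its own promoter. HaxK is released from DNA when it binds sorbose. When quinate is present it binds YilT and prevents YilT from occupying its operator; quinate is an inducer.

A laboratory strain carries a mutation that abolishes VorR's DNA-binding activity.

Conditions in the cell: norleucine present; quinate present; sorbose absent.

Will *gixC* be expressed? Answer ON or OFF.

ON

Quinate is present, so YilT is inactive.
Norleucine is present, so NerP is active.
VorR is non-functional in this strain, so it has no effect.
With repressor NerP bound, *haxZ* is not transcribed.
So HaxZ is not produced.
YilZ is produced constitutively and is active.
Activator YilZ is present, so *gixC* is transcribed.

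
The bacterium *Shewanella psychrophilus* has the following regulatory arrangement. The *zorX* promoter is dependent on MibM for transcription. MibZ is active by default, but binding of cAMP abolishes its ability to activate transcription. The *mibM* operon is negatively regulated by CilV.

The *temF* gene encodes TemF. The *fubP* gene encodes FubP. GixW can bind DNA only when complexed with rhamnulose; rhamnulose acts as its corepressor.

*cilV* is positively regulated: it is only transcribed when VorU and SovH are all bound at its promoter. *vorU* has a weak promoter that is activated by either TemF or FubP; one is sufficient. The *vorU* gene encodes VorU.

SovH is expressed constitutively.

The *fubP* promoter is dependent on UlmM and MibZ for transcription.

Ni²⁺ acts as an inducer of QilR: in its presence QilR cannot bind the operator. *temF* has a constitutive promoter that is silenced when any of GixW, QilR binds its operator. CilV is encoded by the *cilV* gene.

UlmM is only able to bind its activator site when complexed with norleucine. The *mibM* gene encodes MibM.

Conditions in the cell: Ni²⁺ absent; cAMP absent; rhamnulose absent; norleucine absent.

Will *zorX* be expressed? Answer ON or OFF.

ON

Rhamnulose is absent, so GixW is inactive.
Ni²⁺ is absent, so QilR is active.
With repressor QilR bound, *temF* is not transcribed.
So TemF is not produced.
Norleucine is absent, so UlmM is inactive.
cAMP is absent, so MibZ is active.
Required activator UlmM is absent, so *fubP* is not transcribed.
So FubP is not produced.
No activator is available at the *vorU* promoter, so *vorU* is not transcribed.
So VorU is not produced.
SovH is produced constitutively and is active.
Required activator VorU is absent, so *cilV* is not transcribed.
So CilV is not produced.
With no repressor bound, *mibM* is transcribed.
So MibM is produced and active.
No repressor is bound and MibM is active, so *zorX* is transcribed.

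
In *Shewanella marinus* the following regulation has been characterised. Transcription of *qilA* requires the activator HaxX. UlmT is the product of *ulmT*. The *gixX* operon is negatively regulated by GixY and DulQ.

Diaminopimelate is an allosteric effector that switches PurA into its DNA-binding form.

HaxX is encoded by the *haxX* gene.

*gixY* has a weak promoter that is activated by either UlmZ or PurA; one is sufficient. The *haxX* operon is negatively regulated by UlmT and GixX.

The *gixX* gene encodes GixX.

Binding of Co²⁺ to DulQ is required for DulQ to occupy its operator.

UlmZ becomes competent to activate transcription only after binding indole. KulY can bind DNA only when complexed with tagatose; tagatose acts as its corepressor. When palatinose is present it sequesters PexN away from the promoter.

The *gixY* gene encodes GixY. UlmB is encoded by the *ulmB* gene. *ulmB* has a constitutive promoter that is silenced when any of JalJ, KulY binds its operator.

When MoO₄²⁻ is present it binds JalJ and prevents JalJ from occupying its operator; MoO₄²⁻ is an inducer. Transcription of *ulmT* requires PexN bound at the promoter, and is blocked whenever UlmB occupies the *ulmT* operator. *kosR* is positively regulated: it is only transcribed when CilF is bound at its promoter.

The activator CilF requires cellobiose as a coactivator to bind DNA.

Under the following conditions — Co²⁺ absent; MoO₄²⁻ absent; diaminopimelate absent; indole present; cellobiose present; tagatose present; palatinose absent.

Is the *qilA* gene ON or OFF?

OFF

MoO₄²⁻ is absent, so JalJ is active.
Tagatose is present, so KulY is active.
With repressor JalJ bound, *ulmB* is not transcribed.
So UlmB is not produced.
Palatinose is absent, so PexN is active.
No repressor is bound and PexN is active, so *ulmT* is transcribed.
So UlmT is produced and active.
Indole is present, so UlmZ is active.
Diaminopimelate is absent, so PurA is inactive.
Activator UlmZ is present, so *gixY* is transcribed.
So GixY is produced and active.
Co²⁺ is absent, so DulQ is inactive.
With repressor GixY bound, *gixX* is not transcribed.
So GixX is not produced.
With repressor UlmT bound, *haxX* is not transcribed.
So HaxX is not produced.
Required activator HaxX is absent, so *qilA* is not transcribed.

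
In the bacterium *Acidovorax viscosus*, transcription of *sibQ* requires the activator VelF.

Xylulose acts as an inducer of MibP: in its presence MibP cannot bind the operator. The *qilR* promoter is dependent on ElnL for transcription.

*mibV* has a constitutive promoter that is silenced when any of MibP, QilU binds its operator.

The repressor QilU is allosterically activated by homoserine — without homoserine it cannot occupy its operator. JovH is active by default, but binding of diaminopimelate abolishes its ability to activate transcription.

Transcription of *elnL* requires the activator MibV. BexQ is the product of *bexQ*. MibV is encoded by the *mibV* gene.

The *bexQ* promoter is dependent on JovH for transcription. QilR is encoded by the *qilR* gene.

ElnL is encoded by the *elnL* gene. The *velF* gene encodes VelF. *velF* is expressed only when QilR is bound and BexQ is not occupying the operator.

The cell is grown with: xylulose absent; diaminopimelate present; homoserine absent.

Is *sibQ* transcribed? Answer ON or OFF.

Xylulose is absent, so MibP is active.
Homoserine is absent, so QilU is inactive.
With repressor MibP bound, *mibV* is not transcribed.
So MibV is not produced.
Required activator MibV is absent, so *elnL* is not transcribed.
So ElnL is not produced.
Required activator ElnL is absent, so *qilR* is not transcribed.
So QilR is not produced.
Diaminopimelate is present, so JovH is inactive.
Required activator JovH is absent, so *bexQ* is not transcribed.
So BexQ is not produced.
Required activator QilR is absent, so *velF* is not transcribed.
So VelF is not produced.
Required activator VelF is absent, so *sibQ* is not transcribed.

OFF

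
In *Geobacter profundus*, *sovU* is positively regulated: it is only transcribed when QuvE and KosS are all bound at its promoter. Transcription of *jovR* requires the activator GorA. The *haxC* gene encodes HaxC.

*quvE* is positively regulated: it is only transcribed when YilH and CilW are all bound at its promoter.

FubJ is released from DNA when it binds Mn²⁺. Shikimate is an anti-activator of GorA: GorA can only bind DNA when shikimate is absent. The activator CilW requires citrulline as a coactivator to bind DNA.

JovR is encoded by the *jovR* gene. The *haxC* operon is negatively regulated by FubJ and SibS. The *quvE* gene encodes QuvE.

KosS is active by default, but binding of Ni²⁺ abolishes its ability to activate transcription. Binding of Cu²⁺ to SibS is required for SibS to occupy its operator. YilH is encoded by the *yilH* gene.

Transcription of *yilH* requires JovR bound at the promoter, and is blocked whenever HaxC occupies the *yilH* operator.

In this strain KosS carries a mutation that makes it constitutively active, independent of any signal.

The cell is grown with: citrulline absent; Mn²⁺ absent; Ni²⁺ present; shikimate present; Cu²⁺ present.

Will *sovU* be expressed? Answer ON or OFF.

OFF

Mn²⁺ is absent, so FubJ is active.
Cu²⁺ is present, so SibS is active.
With repressor FubJ bound, *haxC* is not transcribed.
So HaxC is not produced.
Shikimate is present, so GorA is inactive.
Required activator GorA is absent, so *jovR* is not transcribed.
So JovR is not produced.
Required activator JovR is absent, so *yilH* is not transcribed.
So YilH is not produced.
Citrulline is absent, so CilW is inactive.
Required activator YilH is absent, so *quvE* is not transcribed.
So QuvE is not produced.
KosS is constitutively active in this strain.
Required activator QuvE is absent, so *sovU* is not transcribed.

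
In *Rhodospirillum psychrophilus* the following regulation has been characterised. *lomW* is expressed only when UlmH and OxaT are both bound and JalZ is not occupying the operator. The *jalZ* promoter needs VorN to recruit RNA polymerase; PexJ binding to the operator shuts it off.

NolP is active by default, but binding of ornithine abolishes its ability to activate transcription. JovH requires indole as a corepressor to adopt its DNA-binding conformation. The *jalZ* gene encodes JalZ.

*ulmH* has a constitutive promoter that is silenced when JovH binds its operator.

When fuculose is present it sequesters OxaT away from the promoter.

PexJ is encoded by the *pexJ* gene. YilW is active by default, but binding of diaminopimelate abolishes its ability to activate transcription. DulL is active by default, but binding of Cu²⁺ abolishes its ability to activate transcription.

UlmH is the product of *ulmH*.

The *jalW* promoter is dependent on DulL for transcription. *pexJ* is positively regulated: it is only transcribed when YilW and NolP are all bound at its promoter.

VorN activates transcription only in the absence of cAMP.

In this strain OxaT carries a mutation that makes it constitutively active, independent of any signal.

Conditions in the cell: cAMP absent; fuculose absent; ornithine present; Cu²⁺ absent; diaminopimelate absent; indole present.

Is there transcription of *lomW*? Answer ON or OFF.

Indole is present, so JovH is active.
With repressor JovH bound, *ulmH* is not transcribed.
So UlmH is not produced.
OxaT is constitutively active in this strain.
cAMP is absent, so VorN is active.
Diaminopimelate is absent, so YilW is active.
Ornithine is present, so NolP is inactive.
Required activator NolP is absent, so *pexJ* is not transcribed.
So PexJ is not produced.
No repressor is bound and VorN is active, so *jalZ* is transcribed.
So JalZ is produced and active.
With repressor JalZ bound, *lomW* is not transcribed.

OFF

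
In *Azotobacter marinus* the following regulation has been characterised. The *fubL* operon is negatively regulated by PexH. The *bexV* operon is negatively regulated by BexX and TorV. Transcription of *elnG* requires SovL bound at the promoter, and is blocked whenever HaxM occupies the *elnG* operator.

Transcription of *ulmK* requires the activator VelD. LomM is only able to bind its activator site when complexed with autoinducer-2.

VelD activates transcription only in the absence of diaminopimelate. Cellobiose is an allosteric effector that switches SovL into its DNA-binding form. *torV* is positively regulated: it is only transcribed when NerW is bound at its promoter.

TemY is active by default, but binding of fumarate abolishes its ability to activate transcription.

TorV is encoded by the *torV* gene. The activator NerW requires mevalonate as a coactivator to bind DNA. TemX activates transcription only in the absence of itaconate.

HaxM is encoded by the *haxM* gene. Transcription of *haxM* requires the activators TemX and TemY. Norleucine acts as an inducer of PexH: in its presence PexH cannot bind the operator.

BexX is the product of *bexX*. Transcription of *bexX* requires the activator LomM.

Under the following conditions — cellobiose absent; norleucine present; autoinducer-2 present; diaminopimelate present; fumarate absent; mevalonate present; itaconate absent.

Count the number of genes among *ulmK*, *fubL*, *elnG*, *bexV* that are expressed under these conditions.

1

Diaminopimelate is present, so VelD is inactive.
Required activator VelD is absent, so *ulmK* is not transcribed.
→ *ulmK* is OFF.
Norleucine is present, so PexH is inactive.
With no repressor bound, *fubL* is transcribed.
→ *fubL* is ON.
Cellobiose is absent, so SovL is inactive.
Itaconate is absent, so TemX is active.
Fumarate is absent, so TemY is active.
No repressor is bound and TemX and TemY are active, so *haxM* is transcribed.
So HaxM is produced and active.
With repressor HaxM bound, *elnG* is not transcribed.
→ *elnG* is OFF.
Autoinducer-2 is present, so LomM is active.
No repressor is bound and LomM is active, so *bexX* is transcribed.
So BexX is produced and active.
Mevalonate is present, so NerW is active.
No repressor is bound and NerW is active, so *torV* is transcribed.
So TorV is produced and active.
With repressor BexX bound, *bexV* is not transcribed.
→ *bexV* is OFF.
1 of the 4 genes is transcribed.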